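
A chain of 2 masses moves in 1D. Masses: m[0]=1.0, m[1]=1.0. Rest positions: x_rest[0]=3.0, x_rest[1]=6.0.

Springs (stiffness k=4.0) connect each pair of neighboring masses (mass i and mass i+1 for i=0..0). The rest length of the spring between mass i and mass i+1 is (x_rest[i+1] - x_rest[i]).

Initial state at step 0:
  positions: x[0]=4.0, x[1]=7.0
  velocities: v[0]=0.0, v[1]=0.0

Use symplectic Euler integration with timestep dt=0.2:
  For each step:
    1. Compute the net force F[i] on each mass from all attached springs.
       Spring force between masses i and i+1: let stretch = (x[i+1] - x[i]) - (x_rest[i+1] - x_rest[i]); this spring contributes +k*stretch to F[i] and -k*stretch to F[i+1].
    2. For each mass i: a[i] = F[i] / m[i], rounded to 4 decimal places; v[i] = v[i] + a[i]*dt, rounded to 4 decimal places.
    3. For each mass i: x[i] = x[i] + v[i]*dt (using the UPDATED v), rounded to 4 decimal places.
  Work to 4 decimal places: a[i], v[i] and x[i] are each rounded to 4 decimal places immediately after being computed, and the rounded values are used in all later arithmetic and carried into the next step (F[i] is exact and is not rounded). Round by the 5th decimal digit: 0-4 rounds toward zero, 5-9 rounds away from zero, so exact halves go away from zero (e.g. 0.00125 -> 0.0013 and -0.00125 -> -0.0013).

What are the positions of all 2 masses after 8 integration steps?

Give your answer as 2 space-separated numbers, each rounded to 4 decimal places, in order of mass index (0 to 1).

Answer: 4.0000 7.0000

Derivation:
Step 0: x=[4.0000 7.0000] v=[0.0000 0.0000]
Step 1: x=[4.0000 7.0000] v=[0.0000 0.0000]
Step 2: x=[4.0000 7.0000] v=[0.0000 0.0000]
Step 3: x=[4.0000 7.0000] v=[0.0000 0.0000]
Step 4: x=[4.0000 7.0000] v=[0.0000 0.0000]
Step 5: x=[4.0000 7.0000] v=[0.0000 0.0000]
Step 6: x=[4.0000 7.0000] v=[0.0000 0.0000]
Step 7: x=[4.0000 7.0000] v=[0.0000 0.0000]
Step 8: x=[4.0000 7.0000] v=[0.0000 0.0000]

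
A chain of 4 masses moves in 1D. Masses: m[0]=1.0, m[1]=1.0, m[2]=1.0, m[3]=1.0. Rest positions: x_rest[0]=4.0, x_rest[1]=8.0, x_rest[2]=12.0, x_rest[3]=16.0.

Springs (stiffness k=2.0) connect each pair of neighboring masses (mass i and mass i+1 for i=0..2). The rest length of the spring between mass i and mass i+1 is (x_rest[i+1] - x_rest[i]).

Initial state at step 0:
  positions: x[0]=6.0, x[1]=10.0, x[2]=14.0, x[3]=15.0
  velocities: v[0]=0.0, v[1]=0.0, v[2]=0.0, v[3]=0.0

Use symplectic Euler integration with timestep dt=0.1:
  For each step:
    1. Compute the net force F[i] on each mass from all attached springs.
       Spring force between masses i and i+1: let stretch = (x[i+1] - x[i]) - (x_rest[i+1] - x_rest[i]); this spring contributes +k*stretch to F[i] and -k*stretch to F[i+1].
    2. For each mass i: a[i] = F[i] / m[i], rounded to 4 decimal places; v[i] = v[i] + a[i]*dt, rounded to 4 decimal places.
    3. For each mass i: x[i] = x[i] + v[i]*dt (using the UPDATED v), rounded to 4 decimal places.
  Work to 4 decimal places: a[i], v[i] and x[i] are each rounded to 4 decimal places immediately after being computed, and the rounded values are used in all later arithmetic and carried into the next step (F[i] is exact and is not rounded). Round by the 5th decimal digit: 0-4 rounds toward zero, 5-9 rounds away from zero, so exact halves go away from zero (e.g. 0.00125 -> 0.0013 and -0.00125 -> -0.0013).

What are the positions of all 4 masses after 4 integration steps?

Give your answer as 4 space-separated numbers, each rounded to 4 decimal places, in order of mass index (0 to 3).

Step 0: x=[6.0000 10.0000 14.0000 15.0000] v=[0.0000 0.0000 0.0000 0.0000]
Step 1: x=[6.0000 10.0000 13.9400 15.0600] v=[0.0000 0.0000 -0.6000 0.6000]
Step 2: x=[6.0000 9.9988 13.8236 15.1776] v=[0.0000 -0.0120 -1.1640 1.1760]
Step 3: x=[6.0000 9.9941 13.6578 15.3481] v=[-0.0002 -0.0468 -1.6582 1.7052]
Step 4: x=[5.9999 9.9828 13.4525 15.5648] v=[-0.0014 -0.1129 -2.0529 2.1671]

Answer: 5.9999 9.9828 13.4525 15.5648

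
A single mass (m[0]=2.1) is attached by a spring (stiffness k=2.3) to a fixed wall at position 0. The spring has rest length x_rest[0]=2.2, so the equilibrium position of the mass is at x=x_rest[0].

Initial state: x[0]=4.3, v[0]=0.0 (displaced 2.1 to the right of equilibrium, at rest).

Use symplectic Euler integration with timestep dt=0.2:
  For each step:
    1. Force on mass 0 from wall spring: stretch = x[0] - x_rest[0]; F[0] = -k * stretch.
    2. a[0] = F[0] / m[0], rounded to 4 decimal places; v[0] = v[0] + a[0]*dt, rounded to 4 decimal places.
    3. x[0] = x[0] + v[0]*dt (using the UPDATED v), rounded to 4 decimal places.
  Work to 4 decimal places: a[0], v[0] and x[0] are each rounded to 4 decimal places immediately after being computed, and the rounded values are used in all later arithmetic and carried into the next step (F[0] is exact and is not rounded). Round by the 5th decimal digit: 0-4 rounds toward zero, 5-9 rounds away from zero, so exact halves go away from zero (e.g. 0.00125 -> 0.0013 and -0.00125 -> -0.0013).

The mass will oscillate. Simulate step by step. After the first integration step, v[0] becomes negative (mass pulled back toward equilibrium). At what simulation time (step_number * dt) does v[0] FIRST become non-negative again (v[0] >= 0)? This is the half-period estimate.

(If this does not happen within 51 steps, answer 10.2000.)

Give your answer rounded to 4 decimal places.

Step 0: x=[4.3000] v=[0.0000]
Step 1: x=[4.2080] v=[-0.4600]
Step 2: x=[4.0280] v=[-0.8998]
Step 3: x=[3.7680] v=[-1.3002]
Step 4: x=[3.4393] v=[-1.6437]
Step 5: x=[3.0563] v=[-1.9152]
Step 6: x=[2.6357] v=[-2.1028]
Step 7: x=[2.1961] v=[-2.1982]
Step 8: x=[1.7566] v=[-2.1973]
Step 9: x=[1.3366] v=[-2.1002]
Step 10: x=[0.9544] v=[-1.9111]
Step 11: x=[0.6267] v=[-1.6383]
Step 12: x=[0.3680] v=[-1.2937]
Step 13: x=[0.1895] v=[-0.8924]
Step 14: x=[0.0991] v=[-0.4520]
Step 15: x=[0.1007] v=[0.0082]
First v>=0 after going negative at step 15, time=3.0000

Answer: 3.0000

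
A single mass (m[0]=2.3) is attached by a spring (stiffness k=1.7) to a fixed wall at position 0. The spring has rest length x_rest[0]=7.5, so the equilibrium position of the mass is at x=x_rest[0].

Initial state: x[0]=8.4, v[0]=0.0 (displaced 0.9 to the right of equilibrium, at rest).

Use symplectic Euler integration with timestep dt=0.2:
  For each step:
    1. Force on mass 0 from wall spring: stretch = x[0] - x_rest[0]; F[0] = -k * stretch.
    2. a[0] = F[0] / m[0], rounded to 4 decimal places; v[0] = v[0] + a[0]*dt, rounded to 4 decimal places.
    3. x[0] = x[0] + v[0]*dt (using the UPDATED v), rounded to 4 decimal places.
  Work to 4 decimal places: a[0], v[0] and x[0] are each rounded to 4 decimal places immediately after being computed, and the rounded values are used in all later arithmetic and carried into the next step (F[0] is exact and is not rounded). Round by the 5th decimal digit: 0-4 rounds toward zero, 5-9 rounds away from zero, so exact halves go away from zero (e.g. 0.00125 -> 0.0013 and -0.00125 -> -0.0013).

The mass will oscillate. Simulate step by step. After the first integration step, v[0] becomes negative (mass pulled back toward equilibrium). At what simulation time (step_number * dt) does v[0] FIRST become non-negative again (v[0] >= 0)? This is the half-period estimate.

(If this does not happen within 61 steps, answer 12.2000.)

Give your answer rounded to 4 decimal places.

Answer: 3.8000

Derivation:
Step 0: x=[8.4000] v=[0.0000]
Step 1: x=[8.3734] v=[-0.1330]
Step 2: x=[8.3210] v=[-0.2621]
Step 3: x=[8.2443] v=[-0.3835]
Step 4: x=[8.1456] v=[-0.4935]
Step 5: x=[8.0278] v=[-0.5889]
Step 6: x=[7.8944] v=[-0.6669]
Step 7: x=[7.7494] v=[-0.7252]
Step 8: x=[7.5970] v=[-0.7621]
Step 9: x=[7.4417] v=[-0.7764]
Step 10: x=[7.2881] v=[-0.7678]
Step 11: x=[7.1408] v=[-0.7365]
Step 12: x=[7.0041] v=[-0.6834]
Step 13: x=[6.8821] v=[-0.6101]
Step 14: x=[6.7783] v=[-0.5188]
Step 15: x=[6.6959] v=[-0.4121]
Step 16: x=[6.6373] v=[-0.2932]
Step 17: x=[6.6042] v=[-0.1657]
Step 18: x=[6.5975] v=[-0.0333]
Step 19: x=[6.6175] v=[0.1001]
First v>=0 after going negative at step 19, time=3.8000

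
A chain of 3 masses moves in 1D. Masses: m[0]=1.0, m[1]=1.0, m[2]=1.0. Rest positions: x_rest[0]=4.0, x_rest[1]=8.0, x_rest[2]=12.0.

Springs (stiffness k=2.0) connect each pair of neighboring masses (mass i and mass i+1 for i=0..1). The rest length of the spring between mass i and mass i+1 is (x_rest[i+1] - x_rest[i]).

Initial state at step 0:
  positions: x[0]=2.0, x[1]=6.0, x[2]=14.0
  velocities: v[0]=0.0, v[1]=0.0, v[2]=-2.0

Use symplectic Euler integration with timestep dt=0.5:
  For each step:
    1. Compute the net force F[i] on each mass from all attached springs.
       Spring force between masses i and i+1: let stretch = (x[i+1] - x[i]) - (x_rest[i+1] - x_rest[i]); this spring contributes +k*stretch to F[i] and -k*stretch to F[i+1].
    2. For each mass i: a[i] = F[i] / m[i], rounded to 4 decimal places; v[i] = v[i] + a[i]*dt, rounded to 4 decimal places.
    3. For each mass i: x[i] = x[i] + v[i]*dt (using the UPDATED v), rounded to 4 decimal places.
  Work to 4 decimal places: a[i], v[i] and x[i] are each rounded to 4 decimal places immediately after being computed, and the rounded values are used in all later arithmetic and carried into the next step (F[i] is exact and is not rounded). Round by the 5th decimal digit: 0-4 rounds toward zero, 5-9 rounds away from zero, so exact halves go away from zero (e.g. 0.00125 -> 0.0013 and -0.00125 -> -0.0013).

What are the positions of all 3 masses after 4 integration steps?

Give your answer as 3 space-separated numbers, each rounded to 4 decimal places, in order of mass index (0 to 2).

Answer: 5.2500 4.1250 8.6250

Derivation:
Step 0: x=[2.0000 6.0000 14.0000] v=[0.0000 0.0000 -2.0000]
Step 1: x=[2.0000 8.0000 11.0000] v=[0.0000 4.0000 -6.0000]
Step 2: x=[3.0000 8.5000 8.5000] v=[2.0000 1.0000 -5.0000]
Step 3: x=[4.7500 6.2500 8.0000] v=[3.5000 -4.5000 -1.0000]
Step 4: x=[5.2500 4.1250 8.6250] v=[1.0000 -4.2500 1.2500]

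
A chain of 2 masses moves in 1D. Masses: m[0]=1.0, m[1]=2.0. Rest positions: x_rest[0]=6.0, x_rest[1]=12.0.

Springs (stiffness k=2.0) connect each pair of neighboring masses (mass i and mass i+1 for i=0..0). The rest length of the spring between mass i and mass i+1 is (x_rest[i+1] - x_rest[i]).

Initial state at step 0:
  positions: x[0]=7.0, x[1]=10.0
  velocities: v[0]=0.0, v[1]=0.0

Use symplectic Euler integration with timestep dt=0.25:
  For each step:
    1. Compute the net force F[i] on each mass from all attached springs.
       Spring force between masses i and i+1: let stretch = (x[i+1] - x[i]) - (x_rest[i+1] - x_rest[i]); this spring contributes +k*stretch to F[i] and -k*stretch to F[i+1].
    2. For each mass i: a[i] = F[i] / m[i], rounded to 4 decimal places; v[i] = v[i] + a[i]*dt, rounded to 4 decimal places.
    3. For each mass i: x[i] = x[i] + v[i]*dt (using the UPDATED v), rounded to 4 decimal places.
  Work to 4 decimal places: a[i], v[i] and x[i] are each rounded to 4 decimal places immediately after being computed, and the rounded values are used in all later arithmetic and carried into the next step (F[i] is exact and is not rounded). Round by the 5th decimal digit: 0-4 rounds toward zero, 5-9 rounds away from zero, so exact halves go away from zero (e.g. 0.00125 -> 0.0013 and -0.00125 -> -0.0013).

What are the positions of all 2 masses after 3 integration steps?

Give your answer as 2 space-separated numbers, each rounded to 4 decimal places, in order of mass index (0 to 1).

Answer: 5.0884 10.9559

Derivation:
Step 0: x=[7.0000 10.0000] v=[0.0000 0.0000]
Step 1: x=[6.6250 10.1875] v=[-1.5000 0.7500]
Step 2: x=[5.9453 10.5274] v=[-2.7188 1.3594]
Step 3: x=[5.0884 10.9559] v=[-3.4278 1.7139]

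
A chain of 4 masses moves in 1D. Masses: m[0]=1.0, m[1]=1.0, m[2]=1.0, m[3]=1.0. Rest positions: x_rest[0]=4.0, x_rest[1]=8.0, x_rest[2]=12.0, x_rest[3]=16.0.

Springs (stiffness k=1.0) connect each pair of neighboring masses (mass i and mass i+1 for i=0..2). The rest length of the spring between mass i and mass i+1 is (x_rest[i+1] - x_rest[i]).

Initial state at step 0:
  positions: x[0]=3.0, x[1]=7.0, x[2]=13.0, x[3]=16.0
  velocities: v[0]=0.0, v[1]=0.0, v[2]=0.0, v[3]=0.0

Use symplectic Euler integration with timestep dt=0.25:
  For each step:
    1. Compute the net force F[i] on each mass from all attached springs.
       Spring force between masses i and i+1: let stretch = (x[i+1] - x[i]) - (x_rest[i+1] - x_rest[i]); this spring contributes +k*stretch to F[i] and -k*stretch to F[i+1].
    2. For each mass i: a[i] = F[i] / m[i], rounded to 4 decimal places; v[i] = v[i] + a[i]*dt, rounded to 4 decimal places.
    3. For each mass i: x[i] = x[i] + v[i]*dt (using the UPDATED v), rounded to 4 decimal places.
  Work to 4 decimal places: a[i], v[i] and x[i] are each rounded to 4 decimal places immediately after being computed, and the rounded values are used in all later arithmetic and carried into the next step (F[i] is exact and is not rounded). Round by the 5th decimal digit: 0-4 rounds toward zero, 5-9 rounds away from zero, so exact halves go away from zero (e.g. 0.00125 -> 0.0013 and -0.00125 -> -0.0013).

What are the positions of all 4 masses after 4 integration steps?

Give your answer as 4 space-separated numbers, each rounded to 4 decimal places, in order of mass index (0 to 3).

Answer: 3.1024 7.8813 11.6042 16.4123

Derivation:
Step 0: x=[3.0000 7.0000 13.0000 16.0000] v=[0.0000 0.0000 0.0000 0.0000]
Step 1: x=[3.0000 7.1250 12.8125 16.0625] v=[0.0000 0.5000 -0.7500 0.2500]
Step 2: x=[3.0078 7.3477 12.4727 16.1719] v=[0.0313 0.8906 -1.3594 0.4375]
Step 3: x=[3.0369 7.6194 12.0437 16.3001] v=[0.1163 1.0869 -1.7159 0.5127]
Step 4: x=[3.1024 7.8813 11.6042 16.4123] v=[0.2619 1.0474 -1.7579 0.4486]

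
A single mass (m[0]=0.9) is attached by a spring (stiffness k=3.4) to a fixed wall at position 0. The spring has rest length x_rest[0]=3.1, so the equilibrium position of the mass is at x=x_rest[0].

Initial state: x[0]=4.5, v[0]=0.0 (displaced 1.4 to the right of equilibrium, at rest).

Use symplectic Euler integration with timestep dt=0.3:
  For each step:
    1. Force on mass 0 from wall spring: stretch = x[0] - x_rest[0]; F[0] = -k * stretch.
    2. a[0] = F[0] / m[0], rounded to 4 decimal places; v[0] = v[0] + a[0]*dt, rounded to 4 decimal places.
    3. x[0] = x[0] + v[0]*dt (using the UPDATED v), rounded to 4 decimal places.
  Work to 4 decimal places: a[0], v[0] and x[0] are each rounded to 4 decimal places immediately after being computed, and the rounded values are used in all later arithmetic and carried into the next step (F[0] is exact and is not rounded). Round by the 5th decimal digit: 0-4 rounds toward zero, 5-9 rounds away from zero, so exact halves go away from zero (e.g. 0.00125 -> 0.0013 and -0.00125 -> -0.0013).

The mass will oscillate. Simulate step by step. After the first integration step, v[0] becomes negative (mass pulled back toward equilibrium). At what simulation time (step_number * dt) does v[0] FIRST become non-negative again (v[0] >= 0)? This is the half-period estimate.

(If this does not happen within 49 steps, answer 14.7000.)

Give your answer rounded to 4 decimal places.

Step 0: x=[4.5000] v=[0.0000]
Step 1: x=[4.0240] v=[-1.5867]
Step 2: x=[3.2338] v=[-2.6339]
Step 3: x=[2.3981] v=[-2.7856]
Step 4: x=[1.8011] v=[-1.9901]
Step 5: x=[1.6457] v=[-0.5180]
Step 6: x=[1.9848] v=[1.1302]
First v>=0 after going negative at step 6, time=1.8000

Answer: 1.8000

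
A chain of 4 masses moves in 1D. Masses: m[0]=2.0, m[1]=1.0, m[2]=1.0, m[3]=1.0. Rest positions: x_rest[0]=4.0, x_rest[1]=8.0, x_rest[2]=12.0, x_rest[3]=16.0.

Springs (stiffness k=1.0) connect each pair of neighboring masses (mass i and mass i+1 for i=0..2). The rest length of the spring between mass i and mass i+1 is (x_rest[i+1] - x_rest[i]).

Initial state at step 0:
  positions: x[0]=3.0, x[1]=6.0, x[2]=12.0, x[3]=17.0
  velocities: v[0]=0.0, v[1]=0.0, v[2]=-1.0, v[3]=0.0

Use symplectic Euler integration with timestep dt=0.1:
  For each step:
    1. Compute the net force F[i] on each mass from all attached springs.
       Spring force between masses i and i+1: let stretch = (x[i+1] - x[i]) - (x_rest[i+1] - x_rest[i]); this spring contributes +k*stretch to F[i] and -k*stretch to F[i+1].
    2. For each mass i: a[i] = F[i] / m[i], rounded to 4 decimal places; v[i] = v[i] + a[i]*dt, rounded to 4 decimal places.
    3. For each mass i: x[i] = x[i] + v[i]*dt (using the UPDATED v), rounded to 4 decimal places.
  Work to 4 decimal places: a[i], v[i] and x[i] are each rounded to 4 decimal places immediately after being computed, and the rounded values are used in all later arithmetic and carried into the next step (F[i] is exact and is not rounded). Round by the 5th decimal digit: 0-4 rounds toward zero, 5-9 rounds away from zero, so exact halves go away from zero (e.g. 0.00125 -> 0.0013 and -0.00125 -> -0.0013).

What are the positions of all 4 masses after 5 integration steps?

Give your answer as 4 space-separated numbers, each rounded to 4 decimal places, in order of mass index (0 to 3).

Answer: 2.9309 6.4052 11.4023 16.8307

Derivation:
Step 0: x=[3.0000 6.0000 12.0000 17.0000] v=[0.0000 0.0000 -1.0000 0.0000]
Step 1: x=[2.9950 6.0300 11.8900 16.9900] v=[-0.0500 0.3000 -1.1000 -0.1000]
Step 2: x=[2.9852 6.0883 11.7724 16.9690] v=[-0.0983 0.5825 -1.1760 -0.2100]
Step 3: x=[2.9709 6.1724 11.6499 16.9360] v=[-0.1432 0.8406 -1.2248 -0.3297]
Step 4: x=[2.9526 6.2792 11.5255 16.8902] v=[-0.1831 1.0682 -1.2439 -0.4583]
Step 5: x=[2.9309 6.4052 11.4023 16.8307] v=[-0.2168 1.2602 -1.2321 -0.5948]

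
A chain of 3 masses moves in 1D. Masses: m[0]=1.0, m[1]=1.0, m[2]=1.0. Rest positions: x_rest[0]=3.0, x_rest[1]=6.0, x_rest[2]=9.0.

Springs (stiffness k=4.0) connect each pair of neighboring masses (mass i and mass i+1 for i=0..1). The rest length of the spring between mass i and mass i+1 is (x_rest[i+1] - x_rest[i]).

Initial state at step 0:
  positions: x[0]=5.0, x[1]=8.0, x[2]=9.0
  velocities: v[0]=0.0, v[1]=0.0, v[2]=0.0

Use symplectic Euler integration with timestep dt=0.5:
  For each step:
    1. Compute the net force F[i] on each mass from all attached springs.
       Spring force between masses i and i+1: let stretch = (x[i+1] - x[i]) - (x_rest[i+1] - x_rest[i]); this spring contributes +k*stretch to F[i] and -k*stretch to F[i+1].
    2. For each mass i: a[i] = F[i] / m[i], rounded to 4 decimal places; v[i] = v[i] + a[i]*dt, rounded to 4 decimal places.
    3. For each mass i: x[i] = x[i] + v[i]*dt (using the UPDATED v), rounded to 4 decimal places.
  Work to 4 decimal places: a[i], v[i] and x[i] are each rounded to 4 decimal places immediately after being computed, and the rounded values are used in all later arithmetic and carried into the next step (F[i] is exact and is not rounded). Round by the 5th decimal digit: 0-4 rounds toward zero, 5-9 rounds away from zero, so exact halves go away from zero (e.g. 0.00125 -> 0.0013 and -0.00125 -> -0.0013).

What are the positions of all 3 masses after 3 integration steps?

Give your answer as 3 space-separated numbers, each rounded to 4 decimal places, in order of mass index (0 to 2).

Step 0: x=[5.0000 8.0000 9.0000] v=[0.0000 0.0000 0.0000]
Step 1: x=[5.0000 6.0000 11.0000] v=[0.0000 -4.0000 4.0000]
Step 2: x=[3.0000 8.0000 11.0000] v=[-4.0000 4.0000 0.0000]
Step 3: x=[3.0000 8.0000 11.0000] v=[0.0000 0.0000 0.0000]

Answer: 3.0000 8.0000 11.0000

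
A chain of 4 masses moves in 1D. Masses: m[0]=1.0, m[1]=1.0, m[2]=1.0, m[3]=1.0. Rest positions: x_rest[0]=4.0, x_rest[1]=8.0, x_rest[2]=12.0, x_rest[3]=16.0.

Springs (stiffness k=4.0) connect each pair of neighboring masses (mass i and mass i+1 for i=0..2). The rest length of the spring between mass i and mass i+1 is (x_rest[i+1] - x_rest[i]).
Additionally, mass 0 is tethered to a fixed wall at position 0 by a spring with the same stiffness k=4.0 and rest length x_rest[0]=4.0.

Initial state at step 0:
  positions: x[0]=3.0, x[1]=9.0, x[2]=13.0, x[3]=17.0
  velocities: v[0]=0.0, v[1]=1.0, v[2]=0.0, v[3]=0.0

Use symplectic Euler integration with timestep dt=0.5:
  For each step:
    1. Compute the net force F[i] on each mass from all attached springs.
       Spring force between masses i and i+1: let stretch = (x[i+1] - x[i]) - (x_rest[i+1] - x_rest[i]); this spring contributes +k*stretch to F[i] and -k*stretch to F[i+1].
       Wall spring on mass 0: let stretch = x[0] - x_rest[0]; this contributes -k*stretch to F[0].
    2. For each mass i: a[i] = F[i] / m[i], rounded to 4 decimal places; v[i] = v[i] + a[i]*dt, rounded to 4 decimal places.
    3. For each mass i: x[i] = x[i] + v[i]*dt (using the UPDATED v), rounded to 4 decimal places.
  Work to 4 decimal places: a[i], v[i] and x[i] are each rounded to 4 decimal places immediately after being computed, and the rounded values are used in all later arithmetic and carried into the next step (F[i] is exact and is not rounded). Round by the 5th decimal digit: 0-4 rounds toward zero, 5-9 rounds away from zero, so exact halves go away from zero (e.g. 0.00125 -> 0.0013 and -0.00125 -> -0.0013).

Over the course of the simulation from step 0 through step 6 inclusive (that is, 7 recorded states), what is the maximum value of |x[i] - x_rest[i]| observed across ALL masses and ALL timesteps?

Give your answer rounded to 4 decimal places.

Answer: 2.0000

Derivation:
Step 0: x=[3.0000 9.0000 13.0000 17.0000] v=[0.0000 1.0000 0.0000 0.0000]
Step 1: x=[6.0000 7.5000 13.0000 17.0000] v=[6.0000 -3.0000 0.0000 0.0000]
Step 2: x=[4.5000 10.0000 11.5000 17.0000] v=[-3.0000 5.0000 -3.0000 0.0000]
Step 3: x=[4.0000 8.5000 14.0000 15.5000] v=[-1.0000 -3.0000 5.0000 -3.0000]
Step 4: x=[4.0000 8.0000 12.5000 16.5000] v=[0.0000 -1.0000 -3.0000 2.0000]
Step 5: x=[4.0000 8.0000 10.5000 17.5000] v=[0.0000 0.0000 -4.0000 2.0000]
Step 6: x=[4.0000 6.5000 13.0000 15.5000] v=[0.0000 -3.0000 5.0000 -4.0000]
Max displacement = 2.0000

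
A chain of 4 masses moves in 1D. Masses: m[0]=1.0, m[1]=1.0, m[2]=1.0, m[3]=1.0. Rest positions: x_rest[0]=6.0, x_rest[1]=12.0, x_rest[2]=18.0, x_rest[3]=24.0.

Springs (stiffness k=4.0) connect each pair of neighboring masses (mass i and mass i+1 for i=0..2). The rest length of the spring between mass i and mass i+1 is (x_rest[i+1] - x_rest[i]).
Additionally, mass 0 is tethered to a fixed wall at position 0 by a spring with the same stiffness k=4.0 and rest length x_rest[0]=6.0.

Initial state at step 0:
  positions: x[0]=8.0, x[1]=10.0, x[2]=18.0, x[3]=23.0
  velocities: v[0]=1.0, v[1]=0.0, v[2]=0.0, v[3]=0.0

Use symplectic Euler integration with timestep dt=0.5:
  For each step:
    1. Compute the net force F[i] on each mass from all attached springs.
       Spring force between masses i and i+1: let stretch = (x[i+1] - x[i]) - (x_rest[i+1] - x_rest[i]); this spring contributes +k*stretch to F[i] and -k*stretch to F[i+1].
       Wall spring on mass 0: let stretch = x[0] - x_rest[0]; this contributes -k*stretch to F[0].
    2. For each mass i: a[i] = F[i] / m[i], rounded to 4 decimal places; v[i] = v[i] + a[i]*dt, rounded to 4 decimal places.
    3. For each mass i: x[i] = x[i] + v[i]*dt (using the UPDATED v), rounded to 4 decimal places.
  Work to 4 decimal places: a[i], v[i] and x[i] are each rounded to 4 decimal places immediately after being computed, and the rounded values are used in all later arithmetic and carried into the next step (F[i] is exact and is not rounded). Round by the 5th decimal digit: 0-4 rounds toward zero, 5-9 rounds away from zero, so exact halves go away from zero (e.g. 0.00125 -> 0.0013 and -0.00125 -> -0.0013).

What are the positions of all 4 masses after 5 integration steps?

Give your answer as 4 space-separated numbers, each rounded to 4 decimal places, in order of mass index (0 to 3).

Step 0: x=[8.0000 10.0000 18.0000 23.0000] v=[1.0000 0.0000 0.0000 0.0000]
Step 1: x=[2.5000 16.0000 15.0000 24.0000] v=[-11.0000 12.0000 -6.0000 2.0000]
Step 2: x=[8.0000 7.5000 22.0000 22.0000] v=[11.0000 -17.0000 14.0000 -4.0000]
Step 3: x=[5.0000 14.0000 14.5000 26.0000] v=[-6.0000 13.0000 -15.0000 8.0000]
Step 4: x=[6.0000 12.0000 18.0000 24.5000] v=[2.0000 -4.0000 7.0000 -3.0000]
Step 5: x=[7.0000 10.0000 22.0000 22.5000] v=[2.0000 -4.0000 8.0000 -4.0000]

Answer: 7.0000 10.0000 22.0000 22.5000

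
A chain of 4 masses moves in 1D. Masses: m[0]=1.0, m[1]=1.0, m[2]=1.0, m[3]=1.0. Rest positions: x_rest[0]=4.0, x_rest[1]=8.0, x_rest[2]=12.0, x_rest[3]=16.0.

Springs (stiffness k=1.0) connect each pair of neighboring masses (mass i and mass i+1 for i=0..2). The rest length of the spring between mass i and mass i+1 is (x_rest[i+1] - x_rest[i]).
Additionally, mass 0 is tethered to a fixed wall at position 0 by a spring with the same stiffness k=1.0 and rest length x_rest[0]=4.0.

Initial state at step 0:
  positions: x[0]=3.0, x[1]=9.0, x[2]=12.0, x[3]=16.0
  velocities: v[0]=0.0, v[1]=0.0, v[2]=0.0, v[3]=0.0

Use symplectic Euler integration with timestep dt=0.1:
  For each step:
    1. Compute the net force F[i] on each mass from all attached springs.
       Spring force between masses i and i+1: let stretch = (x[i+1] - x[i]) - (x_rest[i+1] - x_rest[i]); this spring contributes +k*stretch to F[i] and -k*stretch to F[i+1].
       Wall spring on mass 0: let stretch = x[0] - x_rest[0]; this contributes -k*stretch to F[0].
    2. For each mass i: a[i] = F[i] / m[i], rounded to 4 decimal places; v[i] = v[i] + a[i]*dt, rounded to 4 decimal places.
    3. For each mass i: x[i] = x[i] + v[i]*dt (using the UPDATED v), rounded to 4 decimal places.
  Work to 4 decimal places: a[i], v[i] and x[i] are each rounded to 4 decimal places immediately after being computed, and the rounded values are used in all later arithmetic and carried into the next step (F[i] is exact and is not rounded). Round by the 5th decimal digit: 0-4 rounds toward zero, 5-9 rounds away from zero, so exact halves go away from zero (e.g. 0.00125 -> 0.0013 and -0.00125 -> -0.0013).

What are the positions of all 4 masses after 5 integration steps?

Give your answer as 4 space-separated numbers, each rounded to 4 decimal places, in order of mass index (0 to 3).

Step 0: x=[3.0000 9.0000 12.0000 16.0000] v=[0.0000 0.0000 0.0000 0.0000]
Step 1: x=[3.0300 8.9700 12.0100 16.0000] v=[0.3000 -0.3000 0.1000 0.0000]
Step 2: x=[3.0891 8.9110 12.0295 16.0001] v=[0.5910 -0.5900 0.1950 0.0010]
Step 3: x=[3.1755 8.8250 12.0575 16.0005] v=[0.8643 -0.8603 0.2802 0.0039]
Step 4: x=[3.2867 8.7148 12.0926 16.0015] v=[1.1117 -1.1020 0.3513 0.0096]
Step 5: x=[3.4193 8.5841 12.1330 16.0034] v=[1.3258 -1.3070 0.4044 0.0187]

Answer: 3.4193 8.5841 12.1330 16.0034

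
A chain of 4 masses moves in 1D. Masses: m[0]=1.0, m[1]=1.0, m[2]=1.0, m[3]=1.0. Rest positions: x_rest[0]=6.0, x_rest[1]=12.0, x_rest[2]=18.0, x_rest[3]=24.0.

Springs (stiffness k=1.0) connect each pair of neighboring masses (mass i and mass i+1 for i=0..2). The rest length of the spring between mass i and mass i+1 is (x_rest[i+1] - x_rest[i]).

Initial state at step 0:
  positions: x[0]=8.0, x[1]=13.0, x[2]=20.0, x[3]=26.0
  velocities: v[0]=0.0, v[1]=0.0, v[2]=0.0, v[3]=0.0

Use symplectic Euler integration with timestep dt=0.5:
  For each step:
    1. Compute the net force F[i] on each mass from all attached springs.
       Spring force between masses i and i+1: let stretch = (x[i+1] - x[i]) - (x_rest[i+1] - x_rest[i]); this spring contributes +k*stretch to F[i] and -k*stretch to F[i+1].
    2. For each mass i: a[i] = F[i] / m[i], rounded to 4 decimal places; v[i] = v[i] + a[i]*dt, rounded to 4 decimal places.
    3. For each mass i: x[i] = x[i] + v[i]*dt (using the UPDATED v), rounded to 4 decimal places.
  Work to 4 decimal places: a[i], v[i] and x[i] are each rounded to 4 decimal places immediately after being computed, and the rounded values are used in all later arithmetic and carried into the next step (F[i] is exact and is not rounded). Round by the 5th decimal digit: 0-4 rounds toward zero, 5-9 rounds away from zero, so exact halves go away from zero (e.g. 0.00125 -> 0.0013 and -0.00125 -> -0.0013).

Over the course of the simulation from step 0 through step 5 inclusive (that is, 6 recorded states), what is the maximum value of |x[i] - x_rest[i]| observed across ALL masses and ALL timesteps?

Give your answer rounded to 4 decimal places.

Step 0: x=[8.0000 13.0000 20.0000 26.0000] v=[0.0000 0.0000 0.0000 0.0000]
Step 1: x=[7.7500 13.5000 19.7500 26.0000] v=[-0.5000 1.0000 -0.5000 0.0000]
Step 2: x=[7.4375 14.1250 19.5000 25.9375] v=[-0.6250 1.2500 -0.5000 -0.1250]
Step 3: x=[7.2969 14.4219 19.5157 25.7656] v=[-0.2813 0.5938 0.0313 -0.3438]
Step 4: x=[7.4375 14.2110 19.8204 25.5312] v=[0.2812 -0.4218 0.6094 -0.4688]
Step 5: x=[7.7715 13.7091 20.1505 25.3691] v=[0.6680 -1.0039 0.6601 -0.3242]
Max displacement = 2.4219

Answer: 2.4219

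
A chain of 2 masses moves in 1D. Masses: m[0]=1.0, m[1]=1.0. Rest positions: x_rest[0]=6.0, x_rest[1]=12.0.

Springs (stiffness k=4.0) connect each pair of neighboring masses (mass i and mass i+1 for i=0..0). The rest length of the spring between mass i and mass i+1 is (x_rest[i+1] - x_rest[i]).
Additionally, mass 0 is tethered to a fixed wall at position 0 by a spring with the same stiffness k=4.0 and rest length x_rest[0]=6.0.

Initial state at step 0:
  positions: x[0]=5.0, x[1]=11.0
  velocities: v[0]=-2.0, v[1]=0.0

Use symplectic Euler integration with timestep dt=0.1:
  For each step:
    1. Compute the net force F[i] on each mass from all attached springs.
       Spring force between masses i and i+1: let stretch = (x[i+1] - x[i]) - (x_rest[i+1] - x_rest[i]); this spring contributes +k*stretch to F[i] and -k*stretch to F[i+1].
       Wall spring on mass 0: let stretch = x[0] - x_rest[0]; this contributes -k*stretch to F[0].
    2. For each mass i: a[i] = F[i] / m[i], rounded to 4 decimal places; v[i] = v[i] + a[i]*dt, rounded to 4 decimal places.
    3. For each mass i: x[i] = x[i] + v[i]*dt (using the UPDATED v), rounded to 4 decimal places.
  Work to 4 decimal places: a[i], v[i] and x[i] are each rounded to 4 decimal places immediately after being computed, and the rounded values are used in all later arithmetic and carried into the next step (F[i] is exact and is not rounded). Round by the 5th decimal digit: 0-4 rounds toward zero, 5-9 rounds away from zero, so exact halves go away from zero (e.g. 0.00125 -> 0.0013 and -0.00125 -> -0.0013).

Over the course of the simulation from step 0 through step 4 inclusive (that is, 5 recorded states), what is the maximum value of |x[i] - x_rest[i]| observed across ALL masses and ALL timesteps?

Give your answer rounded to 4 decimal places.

Step 0: x=[5.0000 11.0000] v=[-2.0000 0.0000]
Step 1: x=[4.8400 11.0000] v=[-1.6000 0.0000]
Step 2: x=[4.7328 10.9936] v=[-1.0720 -0.0640]
Step 3: x=[4.6867 10.9768] v=[-0.4608 -0.1683]
Step 4: x=[4.7048 10.9484] v=[0.1806 -0.2843]
Max displacement = 1.3133

Answer: 1.3133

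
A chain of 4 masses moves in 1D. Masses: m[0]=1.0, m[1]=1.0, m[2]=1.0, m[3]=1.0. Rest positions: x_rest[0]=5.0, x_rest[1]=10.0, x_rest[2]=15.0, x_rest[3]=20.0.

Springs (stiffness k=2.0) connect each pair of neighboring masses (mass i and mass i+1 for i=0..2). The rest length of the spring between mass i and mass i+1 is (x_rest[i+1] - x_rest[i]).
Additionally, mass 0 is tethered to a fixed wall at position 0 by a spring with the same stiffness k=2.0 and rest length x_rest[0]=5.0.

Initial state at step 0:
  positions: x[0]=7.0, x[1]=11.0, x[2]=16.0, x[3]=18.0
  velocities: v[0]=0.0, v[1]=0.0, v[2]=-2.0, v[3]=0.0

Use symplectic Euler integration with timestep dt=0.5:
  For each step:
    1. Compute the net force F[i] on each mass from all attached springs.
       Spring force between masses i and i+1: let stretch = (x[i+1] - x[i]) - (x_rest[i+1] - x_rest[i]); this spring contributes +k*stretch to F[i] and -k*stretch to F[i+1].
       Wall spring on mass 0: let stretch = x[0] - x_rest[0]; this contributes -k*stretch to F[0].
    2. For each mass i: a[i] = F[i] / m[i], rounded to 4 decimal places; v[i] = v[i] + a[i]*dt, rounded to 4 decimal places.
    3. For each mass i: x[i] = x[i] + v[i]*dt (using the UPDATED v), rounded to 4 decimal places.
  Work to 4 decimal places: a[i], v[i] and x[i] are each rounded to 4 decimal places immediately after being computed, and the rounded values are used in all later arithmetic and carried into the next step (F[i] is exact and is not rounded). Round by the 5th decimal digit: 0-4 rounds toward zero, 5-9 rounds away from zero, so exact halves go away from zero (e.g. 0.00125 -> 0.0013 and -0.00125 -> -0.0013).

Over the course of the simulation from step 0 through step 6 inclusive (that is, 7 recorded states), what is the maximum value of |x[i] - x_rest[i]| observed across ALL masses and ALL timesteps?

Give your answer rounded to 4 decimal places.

Answer: 3.6250

Derivation:
Step 0: x=[7.0000 11.0000 16.0000 18.0000] v=[0.0000 0.0000 -2.0000 0.0000]
Step 1: x=[5.5000 11.5000 13.5000 19.5000] v=[-3.0000 1.0000 -5.0000 3.0000]
Step 2: x=[4.2500 10.0000 13.0000 20.5000] v=[-2.5000 -3.0000 -1.0000 2.0000]
Step 3: x=[3.7500 7.1250 14.7500 20.2500] v=[-1.0000 -5.7500 3.5000 -0.5000]
Step 4: x=[3.0625 6.3750 15.4375 19.7500] v=[-1.3750 -1.5000 1.3750 -1.0000]
Step 5: x=[2.5000 8.5000 13.7500 19.5938] v=[-1.1250 4.2500 -3.3750 -0.3125]
Step 6: x=[3.6875 10.2500 12.3594 19.0157] v=[2.3750 3.5000 -2.7812 -1.1563]
Max displacement = 3.6250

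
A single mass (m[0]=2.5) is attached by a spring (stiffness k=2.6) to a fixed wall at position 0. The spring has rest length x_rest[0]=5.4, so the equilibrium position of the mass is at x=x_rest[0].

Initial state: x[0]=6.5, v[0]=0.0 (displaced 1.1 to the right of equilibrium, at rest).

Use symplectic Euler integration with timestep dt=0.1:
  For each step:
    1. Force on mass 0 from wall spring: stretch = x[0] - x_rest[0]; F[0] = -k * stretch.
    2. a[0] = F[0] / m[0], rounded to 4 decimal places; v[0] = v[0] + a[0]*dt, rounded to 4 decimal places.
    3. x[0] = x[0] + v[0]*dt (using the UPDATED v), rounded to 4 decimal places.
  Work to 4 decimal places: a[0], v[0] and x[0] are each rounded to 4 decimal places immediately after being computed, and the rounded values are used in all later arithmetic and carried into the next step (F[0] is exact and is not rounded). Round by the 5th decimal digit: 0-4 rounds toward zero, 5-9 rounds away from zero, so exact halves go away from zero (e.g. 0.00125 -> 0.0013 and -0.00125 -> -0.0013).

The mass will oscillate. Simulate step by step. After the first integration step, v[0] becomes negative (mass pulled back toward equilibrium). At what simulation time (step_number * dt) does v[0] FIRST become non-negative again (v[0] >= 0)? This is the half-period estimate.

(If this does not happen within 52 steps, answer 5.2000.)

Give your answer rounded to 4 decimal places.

Step 0: x=[6.5000] v=[0.0000]
Step 1: x=[6.4886] v=[-0.1144]
Step 2: x=[6.4658] v=[-0.2276]
Step 3: x=[6.4320] v=[-0.3384]
Step 4: x=[6.3874] v=[-0.4457]
Step 5: x=[6.3326] v=[-0.5484]
Step 6: x=[6.2681] v=[-0.6454]
Step 7: x=[6.1945] v=[-0.7357]
Step 8: x=[6.1127] v=[-0.8183]
Step 9: x=[6.0235] v=[-0.8924]
Step 10: x=[5.9278] v=[-0.9572]
Step 11: x=[5.8266] v=[-1.0121]
Step 12: x=[5.7210] v=[-1.0565]
Step 13: x=[5.6120] v=[-1.0899]
Step 14: x=[5.5008] v=[-1.1120]
Step 15: x=[5.3886] v=[-1.1225]
Step 16: x=[5.2765] v=[-1.1213]
Step 17: x=[5.1657] v=[-1.1085]
Step 18: x=[5.0573] v=[-1.0841]
Step 19: x=[4.9525] v=[-1.0485]
Step 20: x=[4.8523] v=[-1.0020]
Step 21: x=[4.7578] v=[-0.9450]
Step 22: x=[4.6700] v=[-0.8782]
Step 23: x=[4.5898] v=[-0.8023]
Step 24: x=[4.5180] v=[-0.7180]
Step 25: x=[4.4554] v=[-0.6263]
Step 26: x=[4.4026] v=[-0.5281]
Step 27: x=[4.3602] v=[-0.4244]
Step 28: x=[4.3286] v=[-0.3163]
Step 29: x=[4.3081] v=[-0.2049]
Step 30: x=[4.2990] v=[-0.0913]
Step 31: x=[4.3013] v=[0.0232]
First v>=0 after going negative at step 31, time=3.1000

Answer: 3.1000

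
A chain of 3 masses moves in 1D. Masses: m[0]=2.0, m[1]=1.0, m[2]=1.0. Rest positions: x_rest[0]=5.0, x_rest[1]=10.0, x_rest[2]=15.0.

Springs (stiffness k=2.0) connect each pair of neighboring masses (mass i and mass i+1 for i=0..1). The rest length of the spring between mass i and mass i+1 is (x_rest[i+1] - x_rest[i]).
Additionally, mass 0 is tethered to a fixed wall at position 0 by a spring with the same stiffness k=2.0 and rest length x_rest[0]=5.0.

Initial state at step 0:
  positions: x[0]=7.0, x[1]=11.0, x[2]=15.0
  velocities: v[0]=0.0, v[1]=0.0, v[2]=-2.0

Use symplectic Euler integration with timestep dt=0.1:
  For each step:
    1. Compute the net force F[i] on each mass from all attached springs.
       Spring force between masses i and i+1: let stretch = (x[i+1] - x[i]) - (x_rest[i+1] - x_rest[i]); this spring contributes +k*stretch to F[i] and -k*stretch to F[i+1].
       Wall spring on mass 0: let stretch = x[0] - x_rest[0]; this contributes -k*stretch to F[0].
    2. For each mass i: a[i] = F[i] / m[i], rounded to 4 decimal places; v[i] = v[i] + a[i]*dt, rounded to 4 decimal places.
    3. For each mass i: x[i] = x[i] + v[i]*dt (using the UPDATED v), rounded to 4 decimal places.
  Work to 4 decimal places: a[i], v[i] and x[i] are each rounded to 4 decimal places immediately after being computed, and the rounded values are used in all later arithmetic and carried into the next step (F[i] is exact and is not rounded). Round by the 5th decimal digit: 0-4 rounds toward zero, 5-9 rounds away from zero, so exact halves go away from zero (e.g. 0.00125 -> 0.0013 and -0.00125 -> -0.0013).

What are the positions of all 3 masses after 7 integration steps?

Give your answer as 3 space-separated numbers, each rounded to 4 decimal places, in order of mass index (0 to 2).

Answer: 6.2281 10.7819 14.3152

Derivation:
Step 0: x=[7.0000 11.0000 15.0000] v=[0.0000 0.0000 -2.0000]
Step 1: x=[6.9700 11.0000 14.8200] v=[-0.3000 0.0000 -1.8000]
Step 2: x=[6.9106 10.9958 14.6636] v=[-0.5940 -0.0420 -1.5640]
Step 3: x=[6.8230 10.9833 14.5338] v=[-0.8765 -0.1255 -1.2976]
Step 4: x=[6.7087 10.9586 14.4330] v=[-1.1428 -0.2475 -1.0077]
Step 5: x=[6.5698 10.9183 14.3627] v=[-1.3887 -0.4026 -0.7026]
Step 6: x=[6.4087 10.8600 14.3236] v=[-1.6108 -0.5834 -0.3915]
Step 7: x=[6.2281 10.7819 14.3152] v=[-1.8065 -0.7809 -0.0842]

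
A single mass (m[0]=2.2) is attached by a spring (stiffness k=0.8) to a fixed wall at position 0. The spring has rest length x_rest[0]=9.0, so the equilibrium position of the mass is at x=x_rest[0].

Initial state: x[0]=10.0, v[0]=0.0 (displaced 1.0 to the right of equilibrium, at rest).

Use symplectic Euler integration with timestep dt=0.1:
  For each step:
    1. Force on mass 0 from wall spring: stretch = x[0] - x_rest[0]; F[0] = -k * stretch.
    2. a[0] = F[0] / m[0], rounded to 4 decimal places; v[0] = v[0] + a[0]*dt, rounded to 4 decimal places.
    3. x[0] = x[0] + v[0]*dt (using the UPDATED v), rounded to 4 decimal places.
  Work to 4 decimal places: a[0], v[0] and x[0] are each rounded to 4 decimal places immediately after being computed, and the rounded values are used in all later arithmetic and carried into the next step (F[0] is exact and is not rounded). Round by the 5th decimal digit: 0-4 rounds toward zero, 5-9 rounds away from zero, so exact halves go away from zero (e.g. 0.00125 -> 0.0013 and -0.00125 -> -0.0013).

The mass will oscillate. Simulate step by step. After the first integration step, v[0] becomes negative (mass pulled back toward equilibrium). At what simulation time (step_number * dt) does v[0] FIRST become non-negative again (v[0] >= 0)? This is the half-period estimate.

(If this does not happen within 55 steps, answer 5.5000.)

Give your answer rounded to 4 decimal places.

Answer: 5.3000

Derivation:
Step 0: x=[10.0000] v=[0.0000]
Step 1: x=[9.9964] v=[-0.0364]
Step 2: x=[9.9891] v=[-0.0726]
Step 3: x=[9.9782] v=[-0.1086]
Step 4: x=[9.9638] v=[-0.1442]
Step 5: x=[9.9459] v=[-0.1793]
Step 6: x=[9.9245] v=[-0.2137]
Step 7: x=[9.8998] v=[-0.2473]
Step 8: x=[9.8718] v=[-0.2800]
Step 9: x=[9.8406] v=[-0.3117]
Step 10: x=[9.8064] v=[-0.3423]
Step 11: x=[9.7692] v=[-0.3716]
Step 12: x=[9.7292] v=[-0.3996]
Step 13: x=[9.6866] v=[-0.4261]
Step 14: x=[9.6415] v=[-0.4511]
Step 15: x=[9.5941] v=[-0.4744]
Step 16: x=[9.5445] v=[-0.4960]
Step 17: x=[9.4929] v=[-0.5158]
Step 18: x=[9.4395] v=[-0.5337]
Step 19: x=[9.3845] v=[-0.5497]
Step 20: x=[9.3281] v=[-0.5637]
Step 21: x=[9.2705] v=[-0.5756]
Step 22: x=[9.2120] v=[-0.5854]
Step 23: x=[9.1527] v=[-0.5931]
Step 24: x=[9.0928] v=[-0.5987]
Step 25: x=[9.0326] v=[-0.6021]
Step 26: x=[8.9723] v=[-0.6033]
Step 27: x=[8.9121] v=[-0.6023]
Step 28: x=[8.8522] v=[-0.5991]
Step 29: x=[8.7928] v=[-0.5937]
Step 30: x=[8.7342] v=[-0.5862]
Step 31: x=[8.6766] v=[-0.5765]
Step 32: x=[8.6201] v=[-0.5647]
Step 33: x=[8.5650] v=[-0.5509]
Step 34: x=[8.5115] v=[-0.5351]
Step 35: x=[8.4598] v=[-0.5173]
Step 36: x=[8.4100] v=[-0.4977]
Step 37: x=[8.3624] v=[-0.4763]
Step 38: x=[8.3171] v=[-0.4531]
Step 39: x=[8.2743] v=[-0.4283]
Step 40: x=[8.2341] v=[-0.4019]
Step 41: x=[8.1967] v=[-0.3741]
Step 42: x=[8.1622] v=[-0.3449]
Step 43: x=[8.1308] v=[-0.3144]
Step 44: x=[8.1025] v=[-0.2828]
Step 45: x=[8.0775] v=[-0.2502]
Step 46: x=[8.0558] v=[-0.2167]
Step 47: x=[8.0376] v=[-0.1824]
Step 48: x=[8.0229] v=[-0.1474]
Step 49: x=[8.0117] v=[-0.1119]
Step 50: x=[8.0041] v=[-0.0760]
Step 51: x=[8.0001] v=[-0.0398]
Step 52: x=[7.9998] v=[-0.0034]
Step 53: x=[8.0031] v=[0.0330]
First v>=0 after going negative at step 53, time=5.3000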